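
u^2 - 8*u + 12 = (u - 6)*(u - 2)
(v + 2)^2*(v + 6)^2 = v^4 + 16*v^3 + 88*v^2 + 192*v + 144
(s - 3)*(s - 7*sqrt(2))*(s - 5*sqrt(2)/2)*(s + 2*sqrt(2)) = s^4 - 15*sqrt(2)*s^3/2 - 3*s^3 - 3*s^2 + 45*sqrt(2)*s^2/2 + 9*s + 70*sqrt(2)*s - 210*sqrt(2)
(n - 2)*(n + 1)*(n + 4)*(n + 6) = n^4 + 9*n^3 + 12*n^2 - 44*n - 48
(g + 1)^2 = g^2 + 2*g + 1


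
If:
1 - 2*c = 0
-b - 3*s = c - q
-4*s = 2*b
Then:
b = -2*s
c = 1/2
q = s + 1/2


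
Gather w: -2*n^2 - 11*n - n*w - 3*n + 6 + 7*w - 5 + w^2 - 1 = -2*n^2 - 14*n + w^2 + w*(7 - n)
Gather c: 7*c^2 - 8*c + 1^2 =7*c^2 - 8*c + 1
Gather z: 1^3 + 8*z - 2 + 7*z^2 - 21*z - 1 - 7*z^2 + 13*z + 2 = 0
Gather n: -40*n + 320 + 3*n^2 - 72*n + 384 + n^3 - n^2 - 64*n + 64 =n^3 + 2*n^2 - 176*n + 768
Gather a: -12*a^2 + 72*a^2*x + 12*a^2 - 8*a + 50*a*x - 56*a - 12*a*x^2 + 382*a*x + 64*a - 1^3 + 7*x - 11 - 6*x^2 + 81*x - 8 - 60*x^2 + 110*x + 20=72*a^2*x + a*(-12*x^2 + 432*x) - 66*x^2 + 198*x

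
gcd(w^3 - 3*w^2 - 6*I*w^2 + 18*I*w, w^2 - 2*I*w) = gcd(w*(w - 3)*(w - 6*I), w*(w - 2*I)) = w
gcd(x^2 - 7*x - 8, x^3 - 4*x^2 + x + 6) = x + 1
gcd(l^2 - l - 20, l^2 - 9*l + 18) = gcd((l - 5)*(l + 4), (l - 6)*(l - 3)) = 1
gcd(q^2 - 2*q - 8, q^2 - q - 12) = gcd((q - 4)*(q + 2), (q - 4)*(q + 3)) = q - 4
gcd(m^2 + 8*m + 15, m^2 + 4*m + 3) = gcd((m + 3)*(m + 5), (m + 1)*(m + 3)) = m + 3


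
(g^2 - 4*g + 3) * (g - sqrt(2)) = g^3 - 4*g^2 - sqrt(2)*g^2 + 3*g + 4*sqrt(2)*g - 3*sqrt(2)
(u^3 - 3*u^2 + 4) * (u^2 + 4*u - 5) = u^5 + u^4 - 17*u^3 + 19*u^2 + 16*u - 20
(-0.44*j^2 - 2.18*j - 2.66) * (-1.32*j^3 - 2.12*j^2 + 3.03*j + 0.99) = 0.5808*j^5 + 3.8104*j^4 + 6.7996*j^3 - 1.4018*j^2 - 10.218*j - 2.6334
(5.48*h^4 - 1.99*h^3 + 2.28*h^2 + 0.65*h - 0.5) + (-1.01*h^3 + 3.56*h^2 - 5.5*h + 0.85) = 5.48*h^4 - 3.0*h^3 + 5.84*h^2 - 4.85*h + 0.35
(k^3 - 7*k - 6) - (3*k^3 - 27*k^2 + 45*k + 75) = -2*k^3 + 27*k^2 - 52*k - 81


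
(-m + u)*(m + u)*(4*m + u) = -4*m^3 - m^2*u + 4*m*u^2 + u^3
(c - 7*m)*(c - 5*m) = c^2 - 12*c*m + 35*m^2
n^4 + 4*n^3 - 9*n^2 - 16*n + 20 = (n - 2)*(n - 1)*(n + 2)*(n + 5)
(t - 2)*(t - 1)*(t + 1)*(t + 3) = t^4 + t^3 - 7*t^2 - t + 6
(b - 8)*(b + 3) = b^2 - 5*b - 24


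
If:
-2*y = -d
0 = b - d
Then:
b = 2*y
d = 2*y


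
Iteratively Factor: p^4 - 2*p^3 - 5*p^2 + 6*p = (p + 2)*(p^3 - 4*p^2 + 3*p) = p*(p + 2)*(p^2 - 4*p + 3) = p*(p - 1)*(p + 2)*(p - 3)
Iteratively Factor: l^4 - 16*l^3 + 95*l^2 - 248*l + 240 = (l - 3)*(l^3 - 13*l^2 + 56*l - 80) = (l - 5)*(l - 3)*(l^2 - 8*l + 16) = (l - 5)*(l - 4)*(l - 3)*(l - 4)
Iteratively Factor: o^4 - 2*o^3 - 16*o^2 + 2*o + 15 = (o + 1)*(o^3 - 3*o^2 - 13*o + 15) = (o - 1)*(o + 1)*(o^2 - 2*o - 15) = (o - 1)*(o + 1)*(o + 3)*(o - 5)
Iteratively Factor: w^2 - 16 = (w + 4)*(w - 4)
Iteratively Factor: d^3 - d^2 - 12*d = (d)*(d^2 - d - 12) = d*(d + 3)*(d - 4)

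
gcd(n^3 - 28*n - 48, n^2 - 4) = n + 2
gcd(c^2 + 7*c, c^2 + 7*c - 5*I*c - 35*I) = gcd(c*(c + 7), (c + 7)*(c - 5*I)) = c + 7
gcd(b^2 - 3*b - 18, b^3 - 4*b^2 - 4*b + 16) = 1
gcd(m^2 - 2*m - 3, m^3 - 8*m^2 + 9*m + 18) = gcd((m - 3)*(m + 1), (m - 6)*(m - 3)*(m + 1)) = m^2 - 2*m - 3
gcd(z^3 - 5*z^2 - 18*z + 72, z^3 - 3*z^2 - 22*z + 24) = z^2 - 2*z - 24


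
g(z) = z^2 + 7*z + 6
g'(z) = 2*z + 7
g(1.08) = 14.73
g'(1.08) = 9.16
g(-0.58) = 2.28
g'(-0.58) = 5.84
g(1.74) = 21.21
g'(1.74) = 10.48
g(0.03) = 6.21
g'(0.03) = 7.06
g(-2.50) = -5.25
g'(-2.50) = 2.00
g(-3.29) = -6.21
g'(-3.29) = 0.42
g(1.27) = 16.50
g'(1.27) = 9.54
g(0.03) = 6.21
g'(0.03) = 7.06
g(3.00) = 36.00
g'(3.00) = 13.00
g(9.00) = 150.00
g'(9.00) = 25.00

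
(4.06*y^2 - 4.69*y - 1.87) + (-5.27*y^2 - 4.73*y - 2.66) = -1.21*y^2 - 9.42*y - 4.53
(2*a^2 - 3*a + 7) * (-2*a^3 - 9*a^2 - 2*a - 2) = -4*a^5 - 12*a^4 + 9*a^3 - 61*a^2 - 8*a - 14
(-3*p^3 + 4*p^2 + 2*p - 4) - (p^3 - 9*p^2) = -4*p^3 + 13*p^2 + 2*p - 4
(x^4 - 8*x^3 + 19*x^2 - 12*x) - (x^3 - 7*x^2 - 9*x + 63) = x^4 - 9*x^3 + 26*x^2 - 3*x - 63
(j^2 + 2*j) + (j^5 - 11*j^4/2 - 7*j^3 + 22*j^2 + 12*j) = j^5 - 11*j^4/2 - 7*j^3 + 23*j^2 + 14*j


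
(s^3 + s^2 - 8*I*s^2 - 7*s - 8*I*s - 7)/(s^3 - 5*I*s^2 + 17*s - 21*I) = (s + 1)/(s + 3*I)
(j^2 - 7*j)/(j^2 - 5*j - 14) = j/(j + 2)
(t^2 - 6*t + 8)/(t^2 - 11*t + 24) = (t^2 - 6*t + 8)/(t^2 - 11*t + 24)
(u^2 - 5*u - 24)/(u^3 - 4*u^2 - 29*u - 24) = 1/(u + 1)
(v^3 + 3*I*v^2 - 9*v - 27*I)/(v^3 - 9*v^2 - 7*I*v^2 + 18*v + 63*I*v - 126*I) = (v^2 + 3*v*(1 + I) + 9*I)/(v^2 - v*(6 + 7*I) + 42*I)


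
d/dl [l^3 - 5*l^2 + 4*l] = 3*l^2 - 10*l + 4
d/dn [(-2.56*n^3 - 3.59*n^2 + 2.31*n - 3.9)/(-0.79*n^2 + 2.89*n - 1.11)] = (2.0224*n^4 - 14.7968*n^3 - 0.0253999999999994*n^2 + 1.8078*n + 8.7069)/(0.6241*n^4 - 4.5662*n^3 + 10.1059*n^2 - 6.4158*n + 1.2321)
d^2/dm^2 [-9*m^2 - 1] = -18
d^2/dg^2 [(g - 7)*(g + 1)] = 2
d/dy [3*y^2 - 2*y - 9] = 6*y - 2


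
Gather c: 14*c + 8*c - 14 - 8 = 22*c - 22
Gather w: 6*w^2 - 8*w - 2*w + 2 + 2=6*w^2 - 10*w + 4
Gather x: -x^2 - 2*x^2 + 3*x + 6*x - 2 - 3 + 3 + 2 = -3*x^2 + 9*x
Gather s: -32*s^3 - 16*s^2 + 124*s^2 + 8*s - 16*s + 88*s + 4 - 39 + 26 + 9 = -32*s^3 + 108*s^2 + 80*s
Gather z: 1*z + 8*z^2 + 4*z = 8*z^2 + 5*z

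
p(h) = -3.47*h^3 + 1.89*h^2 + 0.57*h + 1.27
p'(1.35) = -13.30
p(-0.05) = 1.25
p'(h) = -10.41*h^2 + 3.78*h + 0.57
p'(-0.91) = -11.49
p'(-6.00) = -396.87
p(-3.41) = 158.90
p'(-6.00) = -396.87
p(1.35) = -3.05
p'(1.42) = -15.05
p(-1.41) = 13.95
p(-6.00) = 815.41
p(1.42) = -4.05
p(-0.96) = 5.53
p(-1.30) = 11.35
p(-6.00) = 815.41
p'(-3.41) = -133.37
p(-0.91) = 4.93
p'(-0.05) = 0.35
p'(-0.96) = -12.65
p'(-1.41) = -25.46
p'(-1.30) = -21.94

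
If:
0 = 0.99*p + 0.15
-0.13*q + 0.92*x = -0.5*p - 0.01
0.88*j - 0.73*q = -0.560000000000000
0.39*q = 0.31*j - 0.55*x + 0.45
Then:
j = 0.20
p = -0.15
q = 1.01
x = 0.21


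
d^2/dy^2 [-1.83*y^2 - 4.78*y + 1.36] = -3.66000000000000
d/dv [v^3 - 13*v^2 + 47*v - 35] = 3*v^2 - 26*v + 47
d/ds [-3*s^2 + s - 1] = 1 - 6*s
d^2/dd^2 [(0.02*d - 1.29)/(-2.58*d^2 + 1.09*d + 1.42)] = ((0.02*d - 1.29)*(5.16*d - 1.09)*(10.32*d - 2.18) + (0.3096*d - 6.7)*(-2.58*d^2 + 1.09*d + 1.42))/(-2.58*d^2 + 1.09*d + 1.42)^3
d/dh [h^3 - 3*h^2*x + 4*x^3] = 3*h*(h - 2*x)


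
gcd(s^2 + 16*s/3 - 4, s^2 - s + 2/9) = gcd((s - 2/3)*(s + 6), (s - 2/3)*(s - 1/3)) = s - 2/3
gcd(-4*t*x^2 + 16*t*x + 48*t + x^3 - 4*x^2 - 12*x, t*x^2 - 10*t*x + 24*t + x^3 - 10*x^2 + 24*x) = x - 6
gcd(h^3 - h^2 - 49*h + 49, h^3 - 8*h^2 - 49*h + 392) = h^2 - 49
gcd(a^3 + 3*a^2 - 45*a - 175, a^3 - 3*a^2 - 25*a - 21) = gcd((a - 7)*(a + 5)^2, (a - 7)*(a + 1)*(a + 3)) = a - 7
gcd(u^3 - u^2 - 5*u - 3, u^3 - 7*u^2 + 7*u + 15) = u^2 - 2*u - 3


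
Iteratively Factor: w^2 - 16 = (w + 4)*(w - 4)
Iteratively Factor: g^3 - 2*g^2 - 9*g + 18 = (g + 3)*(g^2 - 5*g + 6) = (g - 3)*(g + 3)*(g - 2)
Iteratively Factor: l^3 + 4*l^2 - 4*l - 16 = (l + 2)*(l^2 + 2*l - 8) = (l - 2)*(l + 2)*(l + 4)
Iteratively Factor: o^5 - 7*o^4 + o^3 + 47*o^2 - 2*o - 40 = (o + 2)*(o^4 - 9*o^3 + 19*o^2 + 9*o - 20) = (o + 1)*(o + 2)*(o^3 - 10*o^2 + 29*o - 20) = (o - 4)*(o + 1)*(o + 2)*(o^2 - 6*o + 5) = (o - 5)*(o - 4)*(o + 1)*(o + 2)*(o - 1)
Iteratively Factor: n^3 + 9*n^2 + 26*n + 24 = (n + 4)*(n^2 + 5*n + 6) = (n + 3)*(n + 4)*(n + 2)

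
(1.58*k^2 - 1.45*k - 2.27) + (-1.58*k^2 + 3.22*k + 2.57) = 1.77*k + 0.3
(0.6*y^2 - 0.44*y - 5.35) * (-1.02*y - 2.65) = -0.612*y^3 - 1.1412*y^2 + 6.623*y + 14.1775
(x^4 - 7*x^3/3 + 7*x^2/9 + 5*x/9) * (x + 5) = x^5 + 8*x^4/3 - 98*x^3/9 + 40*x^2/9 + 25*x/9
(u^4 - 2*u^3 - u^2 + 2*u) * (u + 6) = u^5 + 4*u^4 - 13*u^3 - 4*u^2 + 12*u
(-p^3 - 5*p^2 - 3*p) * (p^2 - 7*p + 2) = -p^5 + 2*p^4 + 30*p^3 + 11*p^2 - 6*p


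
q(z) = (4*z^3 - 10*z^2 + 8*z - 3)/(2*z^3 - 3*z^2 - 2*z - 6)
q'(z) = (-6*z^2 + 6*z + 2)*(4*z^3 - 10*z^2 + 8*z - 3)/(2*z^3 - 3*z^2 - 2*z - 6)^2 + (12*z^2 - 20*z + 8)/(2*z^3 - 3*z^2 - 2*z - 6)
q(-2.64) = 2.87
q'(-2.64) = 0.26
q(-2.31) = 2.95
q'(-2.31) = 0.27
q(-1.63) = 3.09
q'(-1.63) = 0.05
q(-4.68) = 2.50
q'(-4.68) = 0.11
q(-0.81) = 2.45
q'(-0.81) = -2.08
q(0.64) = 0.12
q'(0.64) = -0.06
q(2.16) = -1.91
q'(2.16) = -10.97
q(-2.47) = 2.91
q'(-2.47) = 0.27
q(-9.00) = 2.25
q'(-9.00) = 0.03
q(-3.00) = 2.78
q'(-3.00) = 0.23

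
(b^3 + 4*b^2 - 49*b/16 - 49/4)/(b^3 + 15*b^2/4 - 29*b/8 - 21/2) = (4*b + 7)/(2*(2*b + 3))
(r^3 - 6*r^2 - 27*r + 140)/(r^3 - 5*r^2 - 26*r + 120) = (r - 7)/(r - 6)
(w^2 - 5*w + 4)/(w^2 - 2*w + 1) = (w - 4)/(w - 1)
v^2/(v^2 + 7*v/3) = 3*v/(3*v + 7)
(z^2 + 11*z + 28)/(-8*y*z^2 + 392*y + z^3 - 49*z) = (-z - 4)/(8*y*z - 56*y - z^2 + 7*z)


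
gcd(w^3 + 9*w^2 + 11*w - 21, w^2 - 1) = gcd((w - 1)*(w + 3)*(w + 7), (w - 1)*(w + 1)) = w - 1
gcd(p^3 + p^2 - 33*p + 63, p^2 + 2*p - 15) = p - 3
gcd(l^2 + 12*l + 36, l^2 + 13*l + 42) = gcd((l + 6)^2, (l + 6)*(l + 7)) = l + 6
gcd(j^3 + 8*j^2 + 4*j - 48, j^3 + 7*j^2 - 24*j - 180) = j + 6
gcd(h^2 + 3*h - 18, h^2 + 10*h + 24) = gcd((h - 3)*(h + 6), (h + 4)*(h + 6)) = h + 6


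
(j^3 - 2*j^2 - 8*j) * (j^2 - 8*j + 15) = j^5 - 10*j^4 + 23*j^3 + 34*j^2 - 120*j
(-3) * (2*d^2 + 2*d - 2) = -6*d^2 - 6*d + 6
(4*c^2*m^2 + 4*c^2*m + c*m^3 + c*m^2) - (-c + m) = 4*c^2*m^2 + 4*c^2*m + c*m^3 + c*m^2 + c - m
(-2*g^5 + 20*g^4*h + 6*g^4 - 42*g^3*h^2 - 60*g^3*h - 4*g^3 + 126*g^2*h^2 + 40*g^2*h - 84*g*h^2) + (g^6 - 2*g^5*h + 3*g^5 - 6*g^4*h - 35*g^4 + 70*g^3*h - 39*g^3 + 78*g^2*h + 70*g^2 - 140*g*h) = g^6 - 2*g^5*h + g^5 + 14*g^4*h - 29*g^4 - 42*g^3*h^2 + 10*g^3*h - 43*g^3 + 126*g^2*h^2 + 118*g^2*h + 70*g^2 - 84*g*h^2 - 140*g*h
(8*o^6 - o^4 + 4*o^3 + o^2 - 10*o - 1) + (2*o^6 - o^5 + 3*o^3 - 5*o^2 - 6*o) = 10*o^6 - o^5 - o^4 + 7*o^3 - 4*o^2 - 16*o - 1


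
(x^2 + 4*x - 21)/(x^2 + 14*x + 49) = (x - 3)/(x + 7)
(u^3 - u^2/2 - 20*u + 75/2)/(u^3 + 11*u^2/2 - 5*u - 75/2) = (u - 3)/(u + 3)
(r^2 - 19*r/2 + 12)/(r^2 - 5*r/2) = (2*r^2 - 19*r + 24)/(r*(2*r - 5))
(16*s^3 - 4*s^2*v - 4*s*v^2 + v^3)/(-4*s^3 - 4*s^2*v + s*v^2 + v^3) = (-4*s + v)/(s + v)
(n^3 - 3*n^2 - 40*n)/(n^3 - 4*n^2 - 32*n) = (n + 5)/(n + 4)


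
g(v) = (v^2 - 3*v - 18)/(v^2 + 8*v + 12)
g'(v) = (-2*v - 8)*(v^2 - 3*v - 18)/(v^2 + 8*v + 12)^2 + (2*v - 3)/(v^2 + 8*v + 12)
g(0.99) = -0.96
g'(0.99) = 0.41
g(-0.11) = -1.59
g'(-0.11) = 0.82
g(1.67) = -0.72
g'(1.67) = 0.30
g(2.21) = -0.57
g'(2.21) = 0.25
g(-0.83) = -2.45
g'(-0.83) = 1.80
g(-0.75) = -2.31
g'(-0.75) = 1.61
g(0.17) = -1.38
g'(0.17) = 0.66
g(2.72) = -0.46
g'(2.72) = 0.21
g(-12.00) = 2.70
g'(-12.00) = 0.27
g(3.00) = -0.40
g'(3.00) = 0.19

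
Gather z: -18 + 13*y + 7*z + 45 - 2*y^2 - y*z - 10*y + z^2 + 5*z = -2*y^2 + 3*y + z^2 + z*(12 - y) + 27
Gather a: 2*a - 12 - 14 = 2*a - 26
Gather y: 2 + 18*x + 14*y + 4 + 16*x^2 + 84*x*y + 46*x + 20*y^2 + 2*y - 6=16*x^2 + 64*x + 20*y^2 + y*(84*x + 16)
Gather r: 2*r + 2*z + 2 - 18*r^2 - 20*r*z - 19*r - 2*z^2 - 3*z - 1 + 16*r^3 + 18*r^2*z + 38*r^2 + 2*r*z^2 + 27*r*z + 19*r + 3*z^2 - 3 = 16*r^3 + r^2*(18*z + 20) + r*(2*z^2 + 7*z + 2) + z^2 - z - 2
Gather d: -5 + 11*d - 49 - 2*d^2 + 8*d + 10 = -2*d^2 + 19*d - 44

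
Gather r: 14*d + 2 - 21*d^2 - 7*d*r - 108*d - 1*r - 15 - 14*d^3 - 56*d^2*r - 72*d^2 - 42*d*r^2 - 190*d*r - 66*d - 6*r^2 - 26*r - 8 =-14*d^3 - 93*d^2 - 160*d + r^2*(-42*d - 6) + r*(-56*d^2 - 197*d - 27) - 21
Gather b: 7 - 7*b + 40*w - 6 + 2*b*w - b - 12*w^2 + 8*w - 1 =b*(2*w - 8) - 12*w^2 + 48*w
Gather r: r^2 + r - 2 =r^2 + r - 2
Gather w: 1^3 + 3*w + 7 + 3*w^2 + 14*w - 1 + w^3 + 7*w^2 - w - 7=w^3 + 10*w^2 + 16*w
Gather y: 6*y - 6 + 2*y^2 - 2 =2*y^2 + 6*y - 8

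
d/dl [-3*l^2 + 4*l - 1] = 4 - 6*l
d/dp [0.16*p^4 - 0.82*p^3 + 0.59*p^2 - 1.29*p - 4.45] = 0.64*p^3 - 2.46*p^2 + 1.18*p - 1.29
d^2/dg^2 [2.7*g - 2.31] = 0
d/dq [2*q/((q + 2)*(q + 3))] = 2*(6 - q^2)/(q^4 + 10*q^3 + 37*q^2 + 60*q + 36)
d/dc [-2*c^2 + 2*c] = 2 - 4*c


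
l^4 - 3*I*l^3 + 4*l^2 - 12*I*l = l*(l - 3*I)*(l - 2*I)*(l + 2*I)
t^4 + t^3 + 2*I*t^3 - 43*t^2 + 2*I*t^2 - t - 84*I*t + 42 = (t - 6)*(t + 7)*(t + I)^2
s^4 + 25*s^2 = s^2*(s - 5*I)*(s + 5*I)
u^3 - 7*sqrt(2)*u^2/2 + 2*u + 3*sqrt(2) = (u - 3*sqrt(2))*(u - sqrt(2))*(u + sqrt(2)/2)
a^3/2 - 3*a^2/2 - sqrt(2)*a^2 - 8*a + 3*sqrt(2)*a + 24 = (a/2 + sqrt(2))*(a - 3)*(a - 4*sqrt(2))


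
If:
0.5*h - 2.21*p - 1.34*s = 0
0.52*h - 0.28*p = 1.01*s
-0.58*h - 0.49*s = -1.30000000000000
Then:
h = 1.54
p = -0.16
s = 0.83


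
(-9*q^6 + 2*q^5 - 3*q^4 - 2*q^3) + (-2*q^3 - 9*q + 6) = -9*q^6 + 2*q^5 - 3*q^4 - 4*q^3 - 9*q + 6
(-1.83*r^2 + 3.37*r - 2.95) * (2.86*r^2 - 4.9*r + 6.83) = -5.2338*r^4 + 18.6052*r^3 - 37.4489*r^2 + 37.4721*r - 20.1485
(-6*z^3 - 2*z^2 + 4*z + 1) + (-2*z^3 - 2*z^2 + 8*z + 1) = -8*z^3 - 4*z^2 + 12*z + 2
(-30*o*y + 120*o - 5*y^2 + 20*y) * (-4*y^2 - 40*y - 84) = 120*o*y^3 + 720*o*y^2 - 2280*o*y - 10080*o + 20*y^4 + 120*y^3 - 380*y^2 - 1680*y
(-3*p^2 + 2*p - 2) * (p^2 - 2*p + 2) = -3*p^4 + 8*p^3 - 12*p^2 + 8*p - 4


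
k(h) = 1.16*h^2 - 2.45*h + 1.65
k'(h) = 2.32*h - 2.45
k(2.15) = 1.74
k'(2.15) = 2.54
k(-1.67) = 8.98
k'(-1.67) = -6.32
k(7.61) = 50.18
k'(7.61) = 15.21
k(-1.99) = 11.12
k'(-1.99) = -7.07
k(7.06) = 42.17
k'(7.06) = 13.93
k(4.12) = 11.25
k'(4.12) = 7.11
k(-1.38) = 7.24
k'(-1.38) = -5.65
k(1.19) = 0.38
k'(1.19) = 0.31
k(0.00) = 1.65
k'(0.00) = -2.45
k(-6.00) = 58.11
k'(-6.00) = -16.37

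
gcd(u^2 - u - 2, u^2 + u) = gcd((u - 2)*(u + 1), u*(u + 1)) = u + 1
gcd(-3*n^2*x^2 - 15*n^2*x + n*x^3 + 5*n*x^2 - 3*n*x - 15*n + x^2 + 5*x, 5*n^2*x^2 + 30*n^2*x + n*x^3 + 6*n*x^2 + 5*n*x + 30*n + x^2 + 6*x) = n*x + 1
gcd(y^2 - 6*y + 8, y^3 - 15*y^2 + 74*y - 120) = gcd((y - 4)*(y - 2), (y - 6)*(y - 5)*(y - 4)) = y - 4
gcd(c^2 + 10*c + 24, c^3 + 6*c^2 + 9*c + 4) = c + 4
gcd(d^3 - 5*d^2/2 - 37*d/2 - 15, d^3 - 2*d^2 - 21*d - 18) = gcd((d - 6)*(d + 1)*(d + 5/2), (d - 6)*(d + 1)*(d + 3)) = d^2 - 5*d - 6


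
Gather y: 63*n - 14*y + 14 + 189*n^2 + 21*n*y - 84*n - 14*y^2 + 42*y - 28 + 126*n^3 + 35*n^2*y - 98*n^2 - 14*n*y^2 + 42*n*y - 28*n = 126*n^3 + 91*n^2 - 49*n + y^2*(-14*n - 14) + y*(35*n^2 + 63*n + 28) - 14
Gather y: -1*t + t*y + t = t*y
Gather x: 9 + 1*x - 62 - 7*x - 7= -6*x - 60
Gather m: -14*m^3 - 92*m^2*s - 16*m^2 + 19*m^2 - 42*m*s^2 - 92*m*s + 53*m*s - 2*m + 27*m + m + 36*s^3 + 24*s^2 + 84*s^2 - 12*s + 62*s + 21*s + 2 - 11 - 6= -14*m^3 + m^2*(3 - 92*s) + m*(-42*s^2 - 39*s + 26) + 36*s^3 + 108*s^2 + 71*s - 15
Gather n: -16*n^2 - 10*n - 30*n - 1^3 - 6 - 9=-16*n^2 - 40*n - 16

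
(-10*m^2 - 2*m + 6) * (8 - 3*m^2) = 30*m^4 + 6*m^3 - 98*m^2 - 16*m + 48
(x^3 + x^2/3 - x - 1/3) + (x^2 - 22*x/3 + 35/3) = x^3 + 4*x^2/3 - 25*x/3 + 34/3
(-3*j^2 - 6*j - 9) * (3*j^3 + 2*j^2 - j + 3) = -9*j^5 - 24*j^4 - 36*j^3 - 21*j^2 - 9*j - 27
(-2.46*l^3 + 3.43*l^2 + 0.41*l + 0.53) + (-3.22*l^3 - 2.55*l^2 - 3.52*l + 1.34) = -5.68*l^3 + 0.88*l^2 - 3.11*l + 1.87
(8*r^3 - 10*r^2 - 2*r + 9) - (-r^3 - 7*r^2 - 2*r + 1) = 9*r^3 - 3*r^2 + 8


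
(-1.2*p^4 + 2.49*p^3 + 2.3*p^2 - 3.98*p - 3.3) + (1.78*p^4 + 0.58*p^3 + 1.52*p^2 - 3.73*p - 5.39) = 0.58*p^4 + 3.07*p^3 + 3.82*p^2 - 7.71*p - 8.69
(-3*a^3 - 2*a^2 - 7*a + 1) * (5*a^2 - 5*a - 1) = -15*a^5 + 5*a^4 - 22*a^3 + 42*a^2 + 2*a - 1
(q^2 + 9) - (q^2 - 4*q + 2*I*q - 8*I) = 4*q - 2*I*q + 9 + 8*I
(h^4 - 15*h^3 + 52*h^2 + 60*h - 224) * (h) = h^5 - 15*h^4 + 52*h^3 + 60*h^2 - 224*h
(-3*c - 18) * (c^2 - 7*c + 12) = -3*c^3 + 3*c^2 + 90*c - 216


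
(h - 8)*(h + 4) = h^2 - 4*h - 32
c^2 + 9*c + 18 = (c + 3)*(c + 6)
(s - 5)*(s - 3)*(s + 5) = s^3 - 3*s^2 - 25*s + 75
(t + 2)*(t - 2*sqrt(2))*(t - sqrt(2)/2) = t^3 - 5*sqrt(2)*t^2/2 + 2*t^2 - 5*sqrt(2)*t + 2*t + 4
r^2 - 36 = (r - 6)*(r + 6)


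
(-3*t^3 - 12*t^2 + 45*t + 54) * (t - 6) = -3*t^4 + 6*t^3 + 117*t^2 - 216*t - 324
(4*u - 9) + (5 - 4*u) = -4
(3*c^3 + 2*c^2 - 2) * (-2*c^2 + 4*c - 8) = -6*c^5 + 8*c^4 - 16*c^3 - 12*c^2 - 8*c + 16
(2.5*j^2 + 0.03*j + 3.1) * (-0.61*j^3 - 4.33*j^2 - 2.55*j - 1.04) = -1.525*j^5 - 10.8433*j^4 - 8.3959*j^3 - 16.0995*j^2 - 7.9362*j - 3.224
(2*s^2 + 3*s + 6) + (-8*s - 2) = 2*s^2 - 5*s + 4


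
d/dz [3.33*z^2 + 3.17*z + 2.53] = 6.66*z + 3.17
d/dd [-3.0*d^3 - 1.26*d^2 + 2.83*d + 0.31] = -9.0*d^2 - 2.52*d + 2.83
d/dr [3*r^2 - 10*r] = 6*r - 10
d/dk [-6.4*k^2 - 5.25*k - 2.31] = -12.8*k - 5.25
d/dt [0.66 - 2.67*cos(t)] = 2.67*sin(t)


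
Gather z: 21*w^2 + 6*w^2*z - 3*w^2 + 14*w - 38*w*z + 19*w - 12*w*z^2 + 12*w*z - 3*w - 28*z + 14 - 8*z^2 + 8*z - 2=18*w^2 + 30*w + z^2*(-12*w - 8) + z*(6*w^2 - 26*w - 20) + 12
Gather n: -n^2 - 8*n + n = -n^2 - 7*n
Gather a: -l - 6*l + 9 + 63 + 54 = 126 - 7*l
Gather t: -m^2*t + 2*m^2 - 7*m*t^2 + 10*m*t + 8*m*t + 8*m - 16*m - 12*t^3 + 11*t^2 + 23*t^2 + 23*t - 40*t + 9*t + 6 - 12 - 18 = 2*m^2 - 8*m - 12*t^3 + t^2*(34 - 7*m) + t*(-m^2 + 18*m - 8) - 24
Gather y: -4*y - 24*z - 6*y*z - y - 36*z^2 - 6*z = y*(-6*z - 5) - 36*z^2 - 30*z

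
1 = 1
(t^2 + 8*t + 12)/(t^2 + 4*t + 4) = (t + 6)/(t + 2)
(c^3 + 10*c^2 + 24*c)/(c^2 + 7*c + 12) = c*(c + 6)/(c + 3)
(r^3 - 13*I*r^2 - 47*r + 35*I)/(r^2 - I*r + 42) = (r^2 - 6*I*r - 5)/(r + 6*I)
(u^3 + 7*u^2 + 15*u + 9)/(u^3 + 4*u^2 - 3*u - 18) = (u + 1)/(u - 2)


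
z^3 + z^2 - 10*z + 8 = (z - 2)*(z - 1)*(z + 4)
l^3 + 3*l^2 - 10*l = l*(l - 2)*(l + 5)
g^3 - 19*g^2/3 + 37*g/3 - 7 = (g - 3)*(g - 7/3)*(g - 1)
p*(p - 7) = p^2 - 7*p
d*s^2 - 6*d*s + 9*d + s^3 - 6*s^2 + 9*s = (d + s)*(s - 3)^2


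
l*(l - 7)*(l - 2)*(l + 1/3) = l^4 - 26*l^3/3 + 11*l^2 + 14*l/3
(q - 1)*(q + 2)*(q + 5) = q^3 + 6*q^2 + 3*q - 10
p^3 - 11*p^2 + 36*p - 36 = (p - 6)*(p - 3)*(p - 2)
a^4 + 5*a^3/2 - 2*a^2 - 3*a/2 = a*(a - 1)*(a + 1/2)*(a + 3)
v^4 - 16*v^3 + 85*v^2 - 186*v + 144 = (v - 8)*(v - 3)^2*(v - 2)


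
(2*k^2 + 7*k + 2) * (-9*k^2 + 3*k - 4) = -18*k^4 - 57*k^3 - 5*k^2 - 22*k - 8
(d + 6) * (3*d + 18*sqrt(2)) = 3*d^2 + 18*d + 18*sqrt(2)*d + 108*sqrt(2)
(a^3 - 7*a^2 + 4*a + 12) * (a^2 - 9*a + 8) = a^5 - 16*a^4 + 75*a^3 - 80*a^2 - 76*a + 96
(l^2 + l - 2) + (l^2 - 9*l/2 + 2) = 2*l^2 - 7*l/2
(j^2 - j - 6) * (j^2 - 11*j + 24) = j^4 - 12*j^3 + 29*j^2 + 42*j - 144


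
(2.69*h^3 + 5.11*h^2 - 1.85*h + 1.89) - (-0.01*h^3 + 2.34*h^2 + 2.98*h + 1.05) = 2.7*h^3 + 2.77*h^2 - 4.83*h + 0.84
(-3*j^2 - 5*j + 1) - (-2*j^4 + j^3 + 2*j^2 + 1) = 2*j^4 - j^3 - 5*j^2 - 5*j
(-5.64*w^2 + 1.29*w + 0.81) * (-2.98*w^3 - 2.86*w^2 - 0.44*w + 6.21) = 16.8072*w^5 + 12.2862*w^4 - 3.6216*w^3 - 37.9086*w^2 + 7.6545*w + 5.0301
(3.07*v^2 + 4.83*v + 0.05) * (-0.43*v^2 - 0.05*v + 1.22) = -1.3201*v^4 - 2.2304*v^3 + 3.4824*v^2 + 5.8901*v + 0.061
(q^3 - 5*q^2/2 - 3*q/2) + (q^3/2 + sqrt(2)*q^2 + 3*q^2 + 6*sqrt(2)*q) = 3*q^3/2 + q^2/2 + sqrt(2)*q^2 - 3*q/2 + 6*sqrt(2)*q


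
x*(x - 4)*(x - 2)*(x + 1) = x^4 - 5*x^3 + 2*x^2 + 8*x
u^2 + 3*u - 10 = (u - 2)*(u + 5)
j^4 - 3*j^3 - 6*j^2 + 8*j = j*(j - 4)*(j - 1)*(j + 2)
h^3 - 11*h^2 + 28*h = h*(h - 7)*(h - 4)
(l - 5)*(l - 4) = l^2 - 9*l + 20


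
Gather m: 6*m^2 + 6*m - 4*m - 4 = 6*m^2 + 2*m - 4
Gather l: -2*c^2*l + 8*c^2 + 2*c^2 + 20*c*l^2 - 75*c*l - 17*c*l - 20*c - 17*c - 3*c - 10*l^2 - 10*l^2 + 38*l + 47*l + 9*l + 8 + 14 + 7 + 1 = 10*c^2 - 40*c + l^2*(20*c - 20) + l*(-2*c^2 - 92*c + 94) + 30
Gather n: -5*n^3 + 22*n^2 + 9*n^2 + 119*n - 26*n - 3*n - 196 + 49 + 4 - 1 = -5*n^3 + 31*n^2 + 90*n - 144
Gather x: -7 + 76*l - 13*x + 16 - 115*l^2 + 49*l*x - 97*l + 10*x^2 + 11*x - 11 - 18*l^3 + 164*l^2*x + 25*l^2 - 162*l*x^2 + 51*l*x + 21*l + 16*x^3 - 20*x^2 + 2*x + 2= -18*l^3 - 90*l^2 + 16*x^3 + x^2*(-162*l - 10) + x*(164*l^2 + 100*l)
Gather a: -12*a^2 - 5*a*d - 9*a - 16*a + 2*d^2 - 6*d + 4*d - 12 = -12*a^2 + a*(-5*d - 25) + 2*d^2 - 2*d - 12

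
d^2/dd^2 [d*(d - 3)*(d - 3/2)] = 6*d - 9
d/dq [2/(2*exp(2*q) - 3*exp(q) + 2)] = (6 - 8*exp(q))*exp(q)/(2*exp(2*q) - 3*exp(q) + 2)^2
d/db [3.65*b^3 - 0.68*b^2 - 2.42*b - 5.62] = 10.95*b^2 - 1.36*b - 2.42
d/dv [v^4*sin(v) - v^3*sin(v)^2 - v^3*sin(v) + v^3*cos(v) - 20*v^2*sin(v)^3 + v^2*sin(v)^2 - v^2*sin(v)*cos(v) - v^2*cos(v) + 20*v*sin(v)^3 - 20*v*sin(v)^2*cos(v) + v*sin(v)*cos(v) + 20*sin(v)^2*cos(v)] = v^4*cos(v) + 3*v^3*sin(v) - v^3*sin(2*v) - v^3*cos(v) - 2*v^2*sin(v) + v^2*sin(2*v) - 12*v^2*cos(v) + v^2*cos(2*v)/2 + 15*v^2*cos(3*v) - 3*v^2/2 - 25*v*sin(v) - v*sin(2*v) - 5*v*sin(3*v) + 13*v*cos(v) - 15*v*cos(3*v) + v + 10*sin(v) + sin(2*v)/2 + 10*sin(3*v) - 5*cos(v) + 5*cos(3*v)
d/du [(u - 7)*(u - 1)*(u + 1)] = 3*u^2 - 14*u - 1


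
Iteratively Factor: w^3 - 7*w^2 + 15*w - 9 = (w - 1)*(w^2 - 6*w + 9) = (w - 3)*(w - 1)*(w - 3)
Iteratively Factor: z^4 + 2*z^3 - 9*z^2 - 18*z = (z + 2)*(z^3 - 9*z) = (z - 3)*(z + 2)*(z^2 + 3*z) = (z - 3)*(z + 2)*(z + 3)*(z)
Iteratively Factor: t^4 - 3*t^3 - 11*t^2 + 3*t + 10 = (t - 1)*(t^3 - 2*t^2 - 13*t - 10) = (t - 1)*(t + 1)*(t^2 - 3*t - 10) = (t - 1)*(t + 1)*(t + 2)*(t - 5)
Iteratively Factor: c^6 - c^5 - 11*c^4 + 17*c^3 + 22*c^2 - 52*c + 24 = (c + 3)*(c^5 - 4*c^4 + c^3 + 14*c^2 - 20*c + 8) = (c - 2)*(c + 3)*(c^4 - 2*c^3 - 3*c^2 + 8*c - 4) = (c - 2)*(c - 1)*(c + 3)*(c^3 - c^2 - 4*c + 4) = (c - 2)*(c - 1)^2*(c + 3)*(c^2 - 4) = (c - 2)^2*(c - 1)^2*(c + 3)*(c + 2)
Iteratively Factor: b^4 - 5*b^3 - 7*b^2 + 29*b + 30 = (b - 3)*(b^3 - 2*b^2 - 13*b - 10) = (b - 3)*(b + 1)*(b^2 - 3*b - 10) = (b - 3)*(b + 1)*(b + 2)*(b - 5)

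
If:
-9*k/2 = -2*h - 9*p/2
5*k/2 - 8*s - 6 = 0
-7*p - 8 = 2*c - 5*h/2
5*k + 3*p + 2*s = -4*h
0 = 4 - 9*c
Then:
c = 4/9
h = 4184/3219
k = -6604/28971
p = -7780/9657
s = -23792/28971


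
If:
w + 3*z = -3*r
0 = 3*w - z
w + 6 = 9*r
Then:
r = 20/31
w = -6/31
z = -18/31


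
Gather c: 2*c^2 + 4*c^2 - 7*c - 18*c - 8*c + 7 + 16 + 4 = 6*c^2 - 33*c + 27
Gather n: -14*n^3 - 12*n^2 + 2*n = -14*n^3 - 12*n^2 + 2*n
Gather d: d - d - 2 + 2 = 0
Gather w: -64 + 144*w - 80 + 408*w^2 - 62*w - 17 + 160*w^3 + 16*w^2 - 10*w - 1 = 160*w^3 + 424*w^2 + 72*w - 162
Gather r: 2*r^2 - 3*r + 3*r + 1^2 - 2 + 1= 2*r^2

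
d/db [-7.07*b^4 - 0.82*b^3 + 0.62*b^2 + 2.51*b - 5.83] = -28.28*b^3 - 2.46*b^2 + 1.24*b + 2.51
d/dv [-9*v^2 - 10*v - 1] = -18*v - 10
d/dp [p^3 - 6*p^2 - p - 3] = 3*p^2 - 12*p - 1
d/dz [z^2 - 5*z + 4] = 2*z - 5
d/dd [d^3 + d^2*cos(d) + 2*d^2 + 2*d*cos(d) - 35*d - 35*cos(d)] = -d^2*sin(d) + 3*d^2 + 2*sqrt(2)*d*cos(d + pi/4) + 4*d + 35*sin(d) + 2*cos(d) - 35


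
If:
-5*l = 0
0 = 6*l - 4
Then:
No Solution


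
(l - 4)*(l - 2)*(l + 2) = l^3 - 4*l^2 - 4*l + 16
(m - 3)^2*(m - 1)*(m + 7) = m^4 - 34*m^2 + 96*m - 63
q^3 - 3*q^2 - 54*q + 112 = (q - 8)*(q - 2)*(q + 7)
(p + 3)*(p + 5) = p^2 + 8*p + 15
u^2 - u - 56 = (u - 8)*(u + 7)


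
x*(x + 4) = x^2 + 4*x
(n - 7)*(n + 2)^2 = n^3 - 3*n^2 - 24*n - 28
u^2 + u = u*(u + 1)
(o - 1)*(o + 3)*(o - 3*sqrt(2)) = o^3 - 3*sqrt(2)*o^2 + 2*o^2 - 6*sqrt(2)*o - 3*o + 9*sqrt(2)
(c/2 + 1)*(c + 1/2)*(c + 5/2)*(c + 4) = c^4/2 + 9*c^3/2 + 109*c^2/8 + 63*c/4 + 5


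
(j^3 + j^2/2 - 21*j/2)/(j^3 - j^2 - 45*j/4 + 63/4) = 2*j/(2*j - 3)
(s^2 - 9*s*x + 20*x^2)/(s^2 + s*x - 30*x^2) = (s - 4*x)/(s + 6*x)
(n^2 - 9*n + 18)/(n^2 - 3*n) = (n - 6)/n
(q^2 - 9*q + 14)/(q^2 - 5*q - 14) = (q - 2)/(q + 2)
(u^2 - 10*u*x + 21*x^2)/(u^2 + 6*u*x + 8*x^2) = (u^2 - 10*u*x + 21*x^2)/(u^2 + 6*u*x + 8*x^2)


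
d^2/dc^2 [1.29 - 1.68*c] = 0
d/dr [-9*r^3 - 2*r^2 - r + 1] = -27*r^2 - 4*r - 1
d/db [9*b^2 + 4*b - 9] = 18*b + 4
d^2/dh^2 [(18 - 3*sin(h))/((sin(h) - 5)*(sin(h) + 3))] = 3*(sin(h)^5 - 22*sin(h)^4 + 124*sin(h)^3 - 378*sin(h)^2 + 243*sin(h) + 288)/((sin(h) - 5)^3*(sin(h) + 3)^3)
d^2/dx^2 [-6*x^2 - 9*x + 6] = -12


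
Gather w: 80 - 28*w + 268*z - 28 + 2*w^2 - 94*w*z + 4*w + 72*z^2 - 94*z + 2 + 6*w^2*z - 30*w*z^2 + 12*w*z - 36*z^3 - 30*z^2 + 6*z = w^2*(6*z + 2) + w*(-30*z^2 - 82*z - 24) - 36*z^3 + 42*z^2 + 180*z + 54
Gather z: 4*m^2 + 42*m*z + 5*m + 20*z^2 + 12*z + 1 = 4*m^2 + 5*m + 20*z^2 + z*(42*m + 12) + 1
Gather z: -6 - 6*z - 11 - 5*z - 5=-11*z - 22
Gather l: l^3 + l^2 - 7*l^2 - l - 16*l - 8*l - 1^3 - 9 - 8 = l^3 - 6*l^2 - 25*l - 18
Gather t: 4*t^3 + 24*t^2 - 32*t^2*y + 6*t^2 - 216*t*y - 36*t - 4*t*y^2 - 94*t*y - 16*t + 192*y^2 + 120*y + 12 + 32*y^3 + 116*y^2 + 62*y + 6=4*t^3 + t^2*(30 - 32*y) + t*(-4*y^2 - 310*y - 52) + 32*y^3 + 308*y^2 + 182*y + 18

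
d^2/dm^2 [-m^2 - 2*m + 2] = -2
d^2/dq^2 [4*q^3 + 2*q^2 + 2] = 24*q + 4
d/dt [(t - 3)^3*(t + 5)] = 4*(t - 3)^2*(t + 3)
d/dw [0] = 0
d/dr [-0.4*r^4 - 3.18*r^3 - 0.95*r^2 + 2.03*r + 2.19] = -1.6*r^3 - 9.54*r^2 - 1.9*r + 2.03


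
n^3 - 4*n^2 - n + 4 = (n - 4)*(n - 1)*(n + 1)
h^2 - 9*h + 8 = (h - 8)*(h - 1)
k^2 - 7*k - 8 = (k - 8)*(k + 1)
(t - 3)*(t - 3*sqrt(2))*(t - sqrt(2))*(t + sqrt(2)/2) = t^4 - 7*sqrt(2)*t^3/2 - 3*t^3 + 2*t^2 + 21*sqrt(2)*t^2/2 - 6*t + 3*sqrt(2)*t - 9*sqrt(2)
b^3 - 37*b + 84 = (b - 4)*(b - 3)*(b + 7)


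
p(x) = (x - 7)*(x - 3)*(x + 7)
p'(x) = (x - 7)*(x - 3) + (x - 7)*(x + 7) + (x - 3)*(x + 7) = 3*x^2 - 6*x - 49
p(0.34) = 130.03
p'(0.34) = -50.69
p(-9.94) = -644.46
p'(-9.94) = 307.05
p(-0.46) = 168.81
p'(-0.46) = -45.61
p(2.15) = 37.72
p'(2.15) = -48.03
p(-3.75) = 235.83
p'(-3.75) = 15.69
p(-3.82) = 234.66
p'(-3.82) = 17.70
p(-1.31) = 203.79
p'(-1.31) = -35.99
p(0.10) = 142.07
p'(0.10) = -49.57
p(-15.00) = -3168.00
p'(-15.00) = 716.00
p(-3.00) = 240.00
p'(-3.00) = -4.00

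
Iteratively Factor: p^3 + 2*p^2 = (p)*(p^2 + 2*p) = p^2*(p + 2)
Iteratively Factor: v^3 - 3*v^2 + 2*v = (v - 2)*(v^2 - v) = (v - 2)*(v - 1)*(v)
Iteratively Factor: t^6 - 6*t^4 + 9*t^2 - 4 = (t + 1)*(t^5 - t^4 - 5*t^3 + 5*t^2 + 4*t - 4) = (t + 1)^2*(t^4 - 2*t^3 - 3*t^2 + 8*t - 4) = (t + 1)^2*(t + 2)*(t^3 - 4*t^2 + 5*t - 2) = (t - 2)*(t + 1)^2*(t + 2)*(t^2 - 2*t + 1) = (t - 2)*(t - 1)*(t + 1)^2*(t + 2)*(t - 1)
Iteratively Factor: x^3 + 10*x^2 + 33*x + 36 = (x + 3)*(x^2 + 7*x + 12) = (x + 3)^2*(x + 4)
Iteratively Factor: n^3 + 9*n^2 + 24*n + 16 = (n + 1)*(n^2 + 8*n + 16) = (n + 1)*(n + 4)*(n + 4)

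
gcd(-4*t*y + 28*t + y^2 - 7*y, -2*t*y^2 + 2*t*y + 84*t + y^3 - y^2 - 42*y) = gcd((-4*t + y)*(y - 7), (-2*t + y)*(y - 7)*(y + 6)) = y - 7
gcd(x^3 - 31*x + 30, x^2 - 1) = x - 1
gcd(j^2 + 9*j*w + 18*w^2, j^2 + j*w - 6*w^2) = j + 3*w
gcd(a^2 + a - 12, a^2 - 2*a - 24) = a + 4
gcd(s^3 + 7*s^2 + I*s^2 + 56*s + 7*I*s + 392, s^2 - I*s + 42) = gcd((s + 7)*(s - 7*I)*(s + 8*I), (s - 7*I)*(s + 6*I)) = s - 7*I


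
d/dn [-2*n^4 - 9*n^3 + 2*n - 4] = -8*n^3 - 27*n^2 + 2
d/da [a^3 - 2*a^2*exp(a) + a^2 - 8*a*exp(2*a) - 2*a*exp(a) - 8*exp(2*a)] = -2*a^2*exp(a) + 3*a^2 - 16*a*exp(2*a) - 6*a*exp(a) + 2*a - 24*exp(2*a) - 2*exp(a)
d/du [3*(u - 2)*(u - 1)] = 6*u - 9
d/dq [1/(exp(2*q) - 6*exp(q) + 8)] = 2*(3 - exp(q))*exp(q)/(exp(2*q) - 6*exp(q) + 8)^2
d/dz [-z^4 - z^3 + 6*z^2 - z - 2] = -4*z^3 - 3*z^2 + 12*z - 1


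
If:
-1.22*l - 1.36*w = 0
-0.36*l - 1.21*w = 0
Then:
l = 0.00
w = 0.00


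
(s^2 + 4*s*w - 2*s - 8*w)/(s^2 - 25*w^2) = (s^2 + 4*s*w - 2*s - 8*w)/(s^2 - 25*w^2)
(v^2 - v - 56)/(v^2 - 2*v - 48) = (v + 7)/(v + 6)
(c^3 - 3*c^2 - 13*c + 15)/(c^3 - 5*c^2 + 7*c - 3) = (c^2 - 2*c - 15)/(c^2 - 4*c + 3)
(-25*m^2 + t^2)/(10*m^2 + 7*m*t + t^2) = (-5*m + t)/(2*m + t)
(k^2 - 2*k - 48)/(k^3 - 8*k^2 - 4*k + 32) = (k + 6)/(k^2 - 4)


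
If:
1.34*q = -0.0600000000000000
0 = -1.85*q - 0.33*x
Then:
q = -0.04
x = 0.25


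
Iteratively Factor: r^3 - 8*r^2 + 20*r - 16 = (r - 2)*(r^2 - 6*r + 8) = (r - 4)*(r - 2)*(r - 2)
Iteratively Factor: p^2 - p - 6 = (p + 2)*(p - 3)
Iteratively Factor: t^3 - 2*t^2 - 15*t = (t - 5)*(t^2 + 3*t) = (t - 5)*(t + 3)*(t)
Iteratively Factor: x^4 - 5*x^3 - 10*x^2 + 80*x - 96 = (x - 3)*(x^3 - 2*x^2 - 16*x + 32) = (x - 3)*(x + 4)*(x^2 - 6*x + 8) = (x - 3)*(x - 2)*(x + 4)*(x - 4)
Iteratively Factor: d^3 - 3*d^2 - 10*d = (d)*(d^2 - 3*d - 10) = d*(d - 5)*(d + 2)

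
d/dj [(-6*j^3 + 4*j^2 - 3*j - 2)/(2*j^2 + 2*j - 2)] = (-6*j^4 - 12*j^3 + 25*j^2 - 4*j + 5)/(2*(j^4 + 2*j^3 - j^2 - 2*j + 1))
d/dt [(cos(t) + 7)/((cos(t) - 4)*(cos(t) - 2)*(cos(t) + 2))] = (-109*cos(t) + 17*cos(2*t) + cos(3*t) - 71)*sin(t)/(2*(cos(t) - 4)^2*(cos(t) - 2)^2*(cos(t) + 2)^2)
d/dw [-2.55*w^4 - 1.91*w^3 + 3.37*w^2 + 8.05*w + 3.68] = -10.2*w^3 - 5.73*w^2 + 6.74*w + 8.05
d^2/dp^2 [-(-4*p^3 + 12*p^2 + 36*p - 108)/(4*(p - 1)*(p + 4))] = 2*(13*p^3 + 9*p^2 + 183*p + 195)/(p^6 + 9*p^5 + 15*p^4 - 45*p^3 - 60*p^2 + 144*p - 64)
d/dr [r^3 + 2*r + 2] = 3*r^2 + 2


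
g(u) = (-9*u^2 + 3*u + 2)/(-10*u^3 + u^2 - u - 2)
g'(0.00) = -1.00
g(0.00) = -1.00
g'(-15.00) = 0.00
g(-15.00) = -0.06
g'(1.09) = 0.27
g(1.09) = 0.37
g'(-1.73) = -0.33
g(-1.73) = -0.55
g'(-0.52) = -461.36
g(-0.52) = -10.15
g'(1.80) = -0.09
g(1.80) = 0.37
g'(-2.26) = -0.19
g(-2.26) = -0.42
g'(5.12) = -0.03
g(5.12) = 0.17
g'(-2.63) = -0.14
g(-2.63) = -0.36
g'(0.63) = 1.93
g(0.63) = -0.07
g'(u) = (3 - 18*u)/(-10*u^3 + u^2 - u - 2) + (-9*u^2 + 3*u + 2)*(30*u^2 - 2*u + 1)/(-10*u^3 + u^2 - u - 2)^2 = 2*(-45*u^4 + 30*u^3 + 33*u^2 + 16*u - 2)/(100*u^6 - 20*u^5 + 21*u^4 + 38*u^3 - 3*u^2 + 4*u + 4)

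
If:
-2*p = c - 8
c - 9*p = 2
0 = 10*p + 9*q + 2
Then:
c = 76/11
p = 6/11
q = -82/99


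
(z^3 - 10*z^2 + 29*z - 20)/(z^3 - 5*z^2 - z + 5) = (z - 4)/(z + 1)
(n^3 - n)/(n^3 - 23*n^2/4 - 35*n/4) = 4*(1 - n^2)/(-4*n^2 + 23*n + 35)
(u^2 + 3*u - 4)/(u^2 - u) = (u + 4)/u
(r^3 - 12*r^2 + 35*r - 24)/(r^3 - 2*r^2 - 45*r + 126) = (r^2 - 9*r + 8)/(r^2 + r - 42)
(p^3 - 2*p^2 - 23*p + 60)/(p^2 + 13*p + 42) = (p^3 - 2*p^2 - 23*p + 60)/(p^2 + 13*p + 42)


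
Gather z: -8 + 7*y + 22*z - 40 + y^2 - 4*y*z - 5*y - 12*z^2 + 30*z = y^2 + 2*y - 12*z^2 + z*(52 - 4*y) - 48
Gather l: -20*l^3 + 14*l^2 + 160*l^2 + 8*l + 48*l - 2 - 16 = -20*l^3 + 174*l^2 + 56*l - 18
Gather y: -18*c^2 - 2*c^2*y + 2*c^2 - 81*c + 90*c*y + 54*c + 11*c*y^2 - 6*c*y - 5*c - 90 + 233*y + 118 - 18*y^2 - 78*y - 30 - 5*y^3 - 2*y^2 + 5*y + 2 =-16*c^2 - 32*c - 5*y^3 + y^2*(11*c - 20) + y*(-2*c^2 + 84*c + 160)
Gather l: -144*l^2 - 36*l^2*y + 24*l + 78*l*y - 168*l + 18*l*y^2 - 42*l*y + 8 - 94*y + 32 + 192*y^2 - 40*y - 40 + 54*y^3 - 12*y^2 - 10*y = l^2*(-36*y - 144) + l*(18*y^2 + 36*y - 144) + 54*y^3 + 180*y^2 - 144*y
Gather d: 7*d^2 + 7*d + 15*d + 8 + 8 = 7*d^2 + 22*d + 16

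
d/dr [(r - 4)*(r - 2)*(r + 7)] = 3*r^2 + 2*r - 34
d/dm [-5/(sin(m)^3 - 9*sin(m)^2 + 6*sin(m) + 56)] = 15*(sin(m)^2 - 6*sin(m) + 2)*cos(m)/(sin(m)^3 - 9*sin(m)^2 + 6*sin(m) + 56)^2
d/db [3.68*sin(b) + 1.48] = 3.68*cos(b)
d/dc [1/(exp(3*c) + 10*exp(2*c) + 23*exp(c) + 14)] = (-3*exp(2*c) - 20*exp(c) - 23)*exp(c)/(exp(3*c) + 10*exp(2*c) + 23*exp(c) + 14)^2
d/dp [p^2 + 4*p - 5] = 2*p + 4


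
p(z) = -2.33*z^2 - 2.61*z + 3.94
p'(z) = -4.66*z - 2.61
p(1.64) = -6.61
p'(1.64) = -10.25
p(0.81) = 0.30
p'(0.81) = -6.38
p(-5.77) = -58.57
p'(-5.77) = 24.28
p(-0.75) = 4.59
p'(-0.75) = 0.88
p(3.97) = -43.14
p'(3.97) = -21.11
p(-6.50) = -77.54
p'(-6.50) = 27.68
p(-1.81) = 1.03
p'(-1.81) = 5.82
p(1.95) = -10.01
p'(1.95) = -11.70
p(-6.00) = -64.28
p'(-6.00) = 25.35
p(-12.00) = -300.26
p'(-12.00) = 53.31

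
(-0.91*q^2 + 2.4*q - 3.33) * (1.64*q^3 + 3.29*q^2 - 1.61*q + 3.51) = -1.4924*q^5 + 0.942099999999999*q^4 + 3.8999*q^3 - 18.0138*q^2 + 13.7853*q - 11.6883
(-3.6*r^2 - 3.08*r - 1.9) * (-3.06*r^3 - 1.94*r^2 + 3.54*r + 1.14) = 11.016*r^5 + 16.4088*r^4 - 0.954799999999999*r^3 - 11.3212*r^2 - 10.2372*r - 2.166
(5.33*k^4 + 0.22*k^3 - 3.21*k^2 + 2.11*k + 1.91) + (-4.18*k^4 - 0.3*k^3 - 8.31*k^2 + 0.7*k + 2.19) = 1.15*k^4 - 0.08*k^3 - 11.52*k^2 + 2.81*k + 4.1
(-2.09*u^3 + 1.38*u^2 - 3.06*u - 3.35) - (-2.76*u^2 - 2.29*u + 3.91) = -2.09*u^3 + 4.14*u^2 - 0.77*u - 7.26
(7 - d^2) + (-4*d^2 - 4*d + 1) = -5*d^2 - 4*d + 8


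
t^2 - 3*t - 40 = (t - 8)*(t + 5)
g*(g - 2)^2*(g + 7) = g^4 + 3*g^3 - 24*g^2 + 28*g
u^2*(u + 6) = u^3 + 6*u^2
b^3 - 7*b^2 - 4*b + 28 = (b - 7)*(b - 2)*(b + 2)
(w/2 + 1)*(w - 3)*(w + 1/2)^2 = w^4/2 - 27*w^2/8 - 25*w/8 - 3/4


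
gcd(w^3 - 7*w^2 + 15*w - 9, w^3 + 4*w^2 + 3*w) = 1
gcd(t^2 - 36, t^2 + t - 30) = t + 6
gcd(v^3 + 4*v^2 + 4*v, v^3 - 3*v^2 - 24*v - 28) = v^2 + 4*v + 4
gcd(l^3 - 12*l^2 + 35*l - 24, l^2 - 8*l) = l - 8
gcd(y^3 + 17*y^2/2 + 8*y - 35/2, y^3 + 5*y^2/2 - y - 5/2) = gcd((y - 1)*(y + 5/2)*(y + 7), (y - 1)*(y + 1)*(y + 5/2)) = y^2 + 3*y/2 - 5/2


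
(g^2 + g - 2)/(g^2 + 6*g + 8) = (g - 1)/(g + 4)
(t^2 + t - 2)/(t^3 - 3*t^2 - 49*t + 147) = (t^2 + t - 2)/(t^3 - 3*t^2 - 49*t + 147)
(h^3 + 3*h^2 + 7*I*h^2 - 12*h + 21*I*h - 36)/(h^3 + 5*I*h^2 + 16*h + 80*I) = (h^2 + 3*h*(1 + I) + 9*I)/(h^2 + I*h + 20)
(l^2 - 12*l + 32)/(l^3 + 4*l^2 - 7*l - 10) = (l^2 - 12*l + 32)/(l^3 + 4*l^2 - 7*l - 10)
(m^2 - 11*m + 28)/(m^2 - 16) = (m - 7)/(m + 4)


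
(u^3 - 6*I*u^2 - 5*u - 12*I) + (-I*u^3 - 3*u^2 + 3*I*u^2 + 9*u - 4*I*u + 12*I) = u^3 - I*u^3 - 3*u^2 - 3*I*u^2 + 4*u - 4*I*u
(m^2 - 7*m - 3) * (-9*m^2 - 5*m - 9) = -9*m^4 + 58*m^3 + 53*m^2 + 78*m + 27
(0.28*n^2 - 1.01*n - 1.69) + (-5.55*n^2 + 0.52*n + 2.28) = -5.27*n^2 - 0.49*n + 0.59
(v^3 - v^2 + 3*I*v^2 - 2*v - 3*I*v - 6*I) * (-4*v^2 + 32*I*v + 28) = -4*v^5 + 4*v^4 + 20*I*v^4 - 60*v^3 - 20*I*v^3 + 68*v^2 + 44*I*v^2 + 136*v - 84*I*v - 168*I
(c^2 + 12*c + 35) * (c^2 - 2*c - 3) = c^4 + 10*c^3 + 8*c^2 - 106*c - 105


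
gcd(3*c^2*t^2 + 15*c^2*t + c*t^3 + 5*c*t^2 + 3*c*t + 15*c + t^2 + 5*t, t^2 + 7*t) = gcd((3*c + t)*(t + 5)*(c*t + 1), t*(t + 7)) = 1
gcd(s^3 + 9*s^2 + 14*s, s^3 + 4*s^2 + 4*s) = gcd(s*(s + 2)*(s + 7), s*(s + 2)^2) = s^2 + 2*s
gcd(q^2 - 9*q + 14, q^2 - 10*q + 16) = q - 2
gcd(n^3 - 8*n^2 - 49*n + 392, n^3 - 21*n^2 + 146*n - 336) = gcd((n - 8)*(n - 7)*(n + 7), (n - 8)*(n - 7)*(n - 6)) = n^2 - 15*n + 56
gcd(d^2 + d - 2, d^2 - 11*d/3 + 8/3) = d - 1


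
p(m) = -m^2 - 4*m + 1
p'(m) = -2*m - 4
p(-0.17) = 1.65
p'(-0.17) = -3.66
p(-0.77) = 3.49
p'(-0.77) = -2.46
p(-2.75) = 4.44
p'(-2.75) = 1.50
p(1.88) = -10.05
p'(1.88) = -7.76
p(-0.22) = 1.83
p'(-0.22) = -3.56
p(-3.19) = 3.58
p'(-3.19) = 2.38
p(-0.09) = 1.35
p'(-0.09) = -3.82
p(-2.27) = 4.93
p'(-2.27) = 0.54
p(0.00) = 1.00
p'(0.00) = -4.00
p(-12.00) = -95.00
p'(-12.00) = 20.00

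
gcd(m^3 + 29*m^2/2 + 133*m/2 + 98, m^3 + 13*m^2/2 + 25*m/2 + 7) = m + 7/2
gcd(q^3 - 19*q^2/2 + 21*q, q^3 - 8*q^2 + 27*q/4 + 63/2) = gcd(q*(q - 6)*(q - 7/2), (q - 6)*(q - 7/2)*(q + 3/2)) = q^2 - 19*q/2 + 21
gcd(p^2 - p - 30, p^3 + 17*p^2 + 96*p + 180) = p + 5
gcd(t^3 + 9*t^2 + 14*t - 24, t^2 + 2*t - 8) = t + 4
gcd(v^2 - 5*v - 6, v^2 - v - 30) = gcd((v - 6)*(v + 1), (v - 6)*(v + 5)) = v - 6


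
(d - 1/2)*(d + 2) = d^2 + 3*d/2 - 1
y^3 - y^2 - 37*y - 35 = (y - 7)*(y + 1)*(y + 5)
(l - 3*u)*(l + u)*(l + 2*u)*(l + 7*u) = l^4 + 7*l^3*u - 7*l^2*u^2 - 55*l*u^3 - 42*u^4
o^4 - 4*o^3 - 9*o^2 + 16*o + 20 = (o - 5)*(o - 2)*(o + 1)*(o + 2)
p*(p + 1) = p^2 + p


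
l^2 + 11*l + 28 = (l + 4)*(l + 7)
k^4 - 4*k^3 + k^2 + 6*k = k*(k - 3)*(k - 2)*(k + 1)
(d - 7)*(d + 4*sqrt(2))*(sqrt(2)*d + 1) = sqrt(2)*d^3 - 7*sqrt(2)*d^2 + 9*d^2 - 63*d + 4*sqrt(2)*d - 28*sqrt(2)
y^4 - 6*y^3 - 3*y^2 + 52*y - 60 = (y - 5)*(y - 2)^2*(y + 3)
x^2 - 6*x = x*(x - 6)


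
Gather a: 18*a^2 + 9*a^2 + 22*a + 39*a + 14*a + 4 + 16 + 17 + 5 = 27*a^2 + 75*a + 42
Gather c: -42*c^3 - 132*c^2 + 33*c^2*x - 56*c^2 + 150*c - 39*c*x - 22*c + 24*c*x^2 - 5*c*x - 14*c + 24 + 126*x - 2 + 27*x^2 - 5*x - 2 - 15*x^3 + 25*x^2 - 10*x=-42*c^3 + c^2*(33*x - 188) + c*(24*x^2 - 44*x + 114) - 15*x^3 + 52*x^2 + 111*x + 20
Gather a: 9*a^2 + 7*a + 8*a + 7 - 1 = 9*a^2 + 15*a + 6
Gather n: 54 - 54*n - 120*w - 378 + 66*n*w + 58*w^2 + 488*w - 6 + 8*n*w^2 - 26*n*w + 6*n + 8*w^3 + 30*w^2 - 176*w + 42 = n*(8*w^2 + 40*w - 48) + 8*w^3 + 88*w^2 + 192*w - 288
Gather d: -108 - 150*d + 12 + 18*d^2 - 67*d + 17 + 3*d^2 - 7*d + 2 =21*d^2 - 224*d - 77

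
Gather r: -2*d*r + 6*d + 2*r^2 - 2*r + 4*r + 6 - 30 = 6*d + 2*r^2 + r*(2 - 2*d) - 24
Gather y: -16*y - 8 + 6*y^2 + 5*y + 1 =6*y^2 - 11*y - 7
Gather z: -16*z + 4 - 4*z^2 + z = -4*z^2 - 15*z + 4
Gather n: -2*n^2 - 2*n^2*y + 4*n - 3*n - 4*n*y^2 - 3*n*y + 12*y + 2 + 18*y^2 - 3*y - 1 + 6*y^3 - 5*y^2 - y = n^2*(-2*y - 2) + n*(-4*y^2 - 3*y + 1) + 6*y^3 + 13*y^2 + 8*y + 1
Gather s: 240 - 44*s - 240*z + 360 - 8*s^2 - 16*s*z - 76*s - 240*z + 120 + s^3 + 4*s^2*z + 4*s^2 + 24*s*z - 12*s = s^3 + s^2*(4*z - 4) + s*(8*z - 132) - 480*z + 720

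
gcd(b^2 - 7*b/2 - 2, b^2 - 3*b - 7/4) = b + 1/2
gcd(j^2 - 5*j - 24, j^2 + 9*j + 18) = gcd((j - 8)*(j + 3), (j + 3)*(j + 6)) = j + 3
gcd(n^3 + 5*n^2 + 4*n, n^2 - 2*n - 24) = n + 4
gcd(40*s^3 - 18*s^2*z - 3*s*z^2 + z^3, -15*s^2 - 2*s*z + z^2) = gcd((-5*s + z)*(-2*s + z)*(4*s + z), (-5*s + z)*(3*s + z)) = -5*s + z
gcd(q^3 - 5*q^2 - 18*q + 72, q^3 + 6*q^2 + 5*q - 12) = q + 4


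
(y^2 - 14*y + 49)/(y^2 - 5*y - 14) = (y - 7)/(y + 2)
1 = 1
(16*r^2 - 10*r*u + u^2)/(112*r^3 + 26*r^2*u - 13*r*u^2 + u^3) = (2*r - u)/(14*r^2 + 5*r*u - u^2)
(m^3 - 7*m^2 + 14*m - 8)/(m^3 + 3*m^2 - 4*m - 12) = (m^2 - 5*m + 4)/(m^2 + 5*m + 6)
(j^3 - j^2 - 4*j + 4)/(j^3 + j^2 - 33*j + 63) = (j^3 - j^2 - 4*j + 4)/(j^3 + j^2 - 33*j + 63)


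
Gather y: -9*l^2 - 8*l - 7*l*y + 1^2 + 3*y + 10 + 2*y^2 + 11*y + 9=-9*l^2 - 8*l + 2*y^2 + y*(14 - 7*l) + 20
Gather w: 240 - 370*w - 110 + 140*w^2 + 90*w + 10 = 140*w^2 - 280*w + 140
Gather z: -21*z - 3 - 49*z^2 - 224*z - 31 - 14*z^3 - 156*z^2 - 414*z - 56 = -14*z^3 - 205*z^2 - 659*z - 90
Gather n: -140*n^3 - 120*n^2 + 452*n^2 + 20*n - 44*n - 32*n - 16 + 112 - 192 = -140*n^3 + 332*n^2 - 56*n - 96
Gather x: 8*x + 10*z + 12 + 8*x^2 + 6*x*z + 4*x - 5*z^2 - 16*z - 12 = 8*x^2 + x*(6*z + 12) - 5*z^2 - 6*z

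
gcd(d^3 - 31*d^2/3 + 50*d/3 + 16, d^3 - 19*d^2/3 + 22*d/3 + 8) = d^2 - 7*d/3 - 2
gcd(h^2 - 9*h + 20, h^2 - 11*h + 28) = h - 4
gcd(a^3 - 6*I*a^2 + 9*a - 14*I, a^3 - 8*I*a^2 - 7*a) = a^2 - 8*I*a - 7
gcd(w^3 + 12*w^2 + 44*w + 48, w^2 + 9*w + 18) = w + 6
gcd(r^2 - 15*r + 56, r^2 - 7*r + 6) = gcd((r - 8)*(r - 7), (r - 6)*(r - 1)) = 1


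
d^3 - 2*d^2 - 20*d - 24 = (d - 6)*(d + 2)^2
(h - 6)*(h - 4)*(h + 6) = h^3 - 4*h^2 - 36*h + 144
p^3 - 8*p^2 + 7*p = p*(p - 7)*(p - 1)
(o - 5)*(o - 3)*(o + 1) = o^3 - 7*o^2 + 7*o + 15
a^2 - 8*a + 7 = (a - 7)*(a - 1)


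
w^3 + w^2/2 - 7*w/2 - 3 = (w - 2)*(w + 1)*(w + 3/2)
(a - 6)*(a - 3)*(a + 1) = a^3 - 8*a^2 + 9*a + 18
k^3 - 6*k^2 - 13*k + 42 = (k - 7)*(k - 2)*(k + 3)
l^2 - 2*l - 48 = (l - 8)*(l + 6)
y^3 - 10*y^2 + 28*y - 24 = (y - 6)*(y - 2)^2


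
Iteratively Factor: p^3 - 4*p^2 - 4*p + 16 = (p - 2)*(p^2 - 2*p - 8) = (p - 4)*(p - 2)*(p + 2)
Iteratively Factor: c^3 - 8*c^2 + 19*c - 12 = (c - 1)*(c^2 - 7*c + 12) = (c - 3)*(c - 1)*(c - 4)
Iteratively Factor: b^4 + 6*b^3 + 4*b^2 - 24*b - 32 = (b + 4)*(b^3 + 2*b^2 - 4*b - 8) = (b + 2)*(b + 4)*(b^2 - 4) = (b - 2)*(b + 2)*(b + 4)*(b + 2)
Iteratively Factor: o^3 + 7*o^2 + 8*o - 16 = (o + 4)*(o^2 + 3*o - 4) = (o + 4)^2*(o - 1)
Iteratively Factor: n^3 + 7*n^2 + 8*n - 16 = (n - 1)*(n^2 + 8*n + 16) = (n - 1)*(n + 4)*(n + 4)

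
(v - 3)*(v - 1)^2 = v^3 - 5*v^2 + 7*v - 3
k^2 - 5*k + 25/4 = (k - 5/2)^2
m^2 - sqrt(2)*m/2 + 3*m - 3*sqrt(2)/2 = (m + 3)*(m - sqrt(2)/2)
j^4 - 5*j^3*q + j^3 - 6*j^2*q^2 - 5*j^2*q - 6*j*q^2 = j*(j + 1)*(j - 6*q)*(j + q)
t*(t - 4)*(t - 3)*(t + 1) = t^4 - 6*t^3 + 5*t^2 + 12*t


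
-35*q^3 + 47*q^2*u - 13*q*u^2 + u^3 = (-7*q + u)*(-5*q + u)*(-q + u)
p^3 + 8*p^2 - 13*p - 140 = (p - 4)*(p + 5)*(p + 7)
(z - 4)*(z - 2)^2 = z^3 - 8*z^2 + 20*z - 16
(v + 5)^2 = v^2 + 10*v + 25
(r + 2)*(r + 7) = r^2 + 9*r + 14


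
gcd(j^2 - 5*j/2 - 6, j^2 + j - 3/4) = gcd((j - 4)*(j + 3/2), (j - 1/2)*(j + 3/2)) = j + 3/2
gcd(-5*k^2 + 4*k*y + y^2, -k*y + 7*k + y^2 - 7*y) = -k + y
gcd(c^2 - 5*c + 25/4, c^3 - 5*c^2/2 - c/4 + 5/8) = c - 5/2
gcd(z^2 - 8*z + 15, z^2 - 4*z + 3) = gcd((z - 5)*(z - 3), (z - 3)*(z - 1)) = z - 3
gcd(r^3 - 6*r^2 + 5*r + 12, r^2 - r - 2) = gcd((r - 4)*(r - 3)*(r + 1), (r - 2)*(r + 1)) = r + 1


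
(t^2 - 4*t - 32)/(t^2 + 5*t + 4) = (t - 8)/(t + 1)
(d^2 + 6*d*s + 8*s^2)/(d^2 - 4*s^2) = (-d - 4*s)/(-d + 2*s)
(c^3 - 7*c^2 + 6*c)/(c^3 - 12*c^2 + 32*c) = (c^2 - 7*c + 6)/(c^2 - 12*c + 32)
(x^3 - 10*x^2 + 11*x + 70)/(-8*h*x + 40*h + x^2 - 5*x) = (x^2 - 5*x - 14)/(-8*h + x)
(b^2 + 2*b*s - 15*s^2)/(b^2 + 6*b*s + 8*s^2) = (b^2 + 2*b*s - 15*s^2)/(b^2 + 6*b*s + 8*s^2)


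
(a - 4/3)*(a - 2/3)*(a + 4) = a^3 + 2*a^2 - 64*a/9 + 32/9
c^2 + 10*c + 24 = (c + 4)*(c + 6)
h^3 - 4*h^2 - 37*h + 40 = (h - 8)*(h - 1)*(h + 5)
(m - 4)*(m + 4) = m^2 - 16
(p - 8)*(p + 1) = p^2 - 7*p - 8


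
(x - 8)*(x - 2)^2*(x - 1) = x^4 - 13*x^3 + 48*x^2 - 68*x + 32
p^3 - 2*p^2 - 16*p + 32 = (p - 4)*(p - 2)*(p + 4)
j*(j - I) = j^2 - I*j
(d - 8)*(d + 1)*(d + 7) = d^3 - 57*d - 56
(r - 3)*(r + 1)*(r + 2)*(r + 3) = r^4 + 3*r^3 - 7*r^2 - 27*r - 18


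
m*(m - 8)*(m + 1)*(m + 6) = m^4 - m^3 - 50*m^2 - 48*m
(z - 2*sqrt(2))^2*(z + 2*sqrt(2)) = z^3 - 2*sqrt(2)*z^2 - 8*z + 16*sqrt(2)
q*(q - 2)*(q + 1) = q^3 - q^2 - 2*q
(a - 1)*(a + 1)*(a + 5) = a^3 + 5*a^2 - a - 5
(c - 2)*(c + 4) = c^2 + 2*c - 8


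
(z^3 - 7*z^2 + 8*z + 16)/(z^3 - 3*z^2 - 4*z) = (z - 4)/z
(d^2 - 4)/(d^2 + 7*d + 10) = (d - 2)/(d + 5)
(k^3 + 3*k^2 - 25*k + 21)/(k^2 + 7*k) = k - 4 + 3/k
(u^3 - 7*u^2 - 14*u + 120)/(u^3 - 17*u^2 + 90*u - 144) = (u^2 - u - 20)/(u^2 - 11*u + 24)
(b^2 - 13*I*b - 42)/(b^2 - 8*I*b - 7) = (b - 6*I)/(b - I)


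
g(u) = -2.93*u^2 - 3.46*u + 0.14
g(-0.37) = 1.02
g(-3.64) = -26.09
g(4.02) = -61.12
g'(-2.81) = 13.01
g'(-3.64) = 17.87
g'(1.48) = -12.13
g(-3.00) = -15.85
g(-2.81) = -13.27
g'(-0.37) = -1.29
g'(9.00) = -56.20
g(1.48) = -11.40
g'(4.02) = -27.02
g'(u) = -5.86*u - 3.46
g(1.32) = -9.53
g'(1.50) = -12.25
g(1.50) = -11.64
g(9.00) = -268.33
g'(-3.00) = 14.12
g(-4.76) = -49.78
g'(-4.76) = 24.43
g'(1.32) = -11.20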